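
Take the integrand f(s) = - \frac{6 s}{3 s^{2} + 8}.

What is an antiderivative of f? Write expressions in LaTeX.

An antiderivative is F(s) = - \log{\left(\frac{3 s^{2}}{2} + 4 \right)}.

f matches the chain-rule pattern g'(h)*h' with inner function h(s) = \frac{3 s^{2}}{2} + 4; substituting u = h(s) collapses the integral.
Check: d/ds[- \log{\left(\frac{3 s^{2}}{2} + 4 \right)}] = - \frac{6 s}{3 s^{2} + 8} = f(s).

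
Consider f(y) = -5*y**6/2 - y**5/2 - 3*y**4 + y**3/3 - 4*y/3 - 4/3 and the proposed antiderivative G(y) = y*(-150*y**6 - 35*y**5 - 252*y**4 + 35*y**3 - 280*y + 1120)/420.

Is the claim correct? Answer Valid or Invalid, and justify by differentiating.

d/dy[G] = -5*y**6/2 - y**5/2 - 3*y**4 + y**3/3 - 4*y/3 + 8/3
d/dy[G] - f(y) = 4 != 0.

Invalid: d/dy[G] - f = 4, which is not 0.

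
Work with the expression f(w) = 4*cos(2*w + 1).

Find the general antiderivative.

Since d/dw undoes antidifferentiation here, F'(w) = f(w) is required of F(w).
Check: d/dw[2*sin(2*w + 1)] = 4*cos(2*w + 1) = f(w).

F(w) = 2*sin(2*w + 1) + C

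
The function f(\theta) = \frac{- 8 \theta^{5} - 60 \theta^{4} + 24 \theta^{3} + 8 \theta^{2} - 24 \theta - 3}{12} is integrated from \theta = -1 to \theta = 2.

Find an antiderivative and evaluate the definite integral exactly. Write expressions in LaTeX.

Since d/d\theta undoes antidifferentiation here, F'(\theta) = f(\theta) is required of F(\theta).
F(\theta) = \frac{\theta \left(- 4 \theta^{5} - 36 \theta^{4} + 18 \theta^{3} + 8 \theta^{2} - 36 \theta - 9\right)}{36} is an antiderivative of f.
Check: d/d\theta[\frac{\theta \left(- 4 \theta^{5} - 36 \theta^{4} + 18 \theta^{3} + 8 \theta^{2} - 36 \theta - 9\right)}{36}] = - \frac{2 \theta^{5}}{3} - 5 \theta^{4} + 2 \theta^{3} + \frac{2 \theta^{2}}{3} - 2 \theta - \frac{1}{4}, which equals f(\theta).
F(2) = - \frac{203}{6}; F(-1) = \frac{5}{12}.
Integral = F(2) - F(-1) = - \frac{137}{4}.

Antiderivative: F(\theta) = \frac{\theta \left(- 4 \theta^{5} - 36 \theta^{4} + 18 \theta^{3} + 8 \theta^{2} - 36 \theta - 9\right)}{36}; value = - \frac{137}{4}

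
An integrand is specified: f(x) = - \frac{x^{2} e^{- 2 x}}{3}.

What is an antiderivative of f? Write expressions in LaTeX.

Recognize the product-rule pattern: f = u'v + uv' with u = \frac{x^{2}}{6} + \frac{x}{6} + \frac{1}{12}, v = e^{- 2 x}, so integration by parts undoes it.
Check: d/dx[\frac{\left(2 x^{2} + 2 x + 1\right) e^{- 2 x}}{12}] = - \frac{x^{2} e^{- 2 x}}{3} = f(x).

An antiderivative is F(x) = \frac{\left(2 x^{2} + 2 x + 1\right) e^{- 2 x}}{12}.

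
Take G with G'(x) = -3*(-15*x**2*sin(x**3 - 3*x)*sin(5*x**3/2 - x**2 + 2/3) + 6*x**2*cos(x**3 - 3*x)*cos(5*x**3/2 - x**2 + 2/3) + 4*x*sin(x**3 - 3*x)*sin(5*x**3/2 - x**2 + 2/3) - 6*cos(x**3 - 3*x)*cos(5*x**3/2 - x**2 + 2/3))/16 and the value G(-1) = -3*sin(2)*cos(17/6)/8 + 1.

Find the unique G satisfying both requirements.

G(x) = -3*sin(x**3 - 3*x)*cos(5*x**3/2 - x**2 + 2/3)/8 + 1

G'(x) has the shape u'v + uv' for u = -3*cos(5*x**3/2 - x**2 + 2/3)/8 and v = sin(x**3 - 3*x) — it is the derivative of the product u*v.
A general antiderivative is -3*sin(x**3 - 3*x)*cos(5*x**3/2 - x**2 + 2/3)/8 + C.
The condition gives C = -3*sin(2)*cos(17/6)/8 + 1 - (-3*sin(2)*cos(17/6)/8) = 1.
So G(x) = -3*sin(x**3 - 3*x)*cos(5*x**3/2 - x**2 + 2/3)/8 + 1.
Check: d/dx[-3*sin(x**3 - 3*x)*cos(5*x**3/2 - x**2 + 2/3)/8 + 1] = 45*x**2*sin(x**3 - 3*x)*sin(5*x**3/2 - x**2 + 2/3)/16 - 9*x**2*cos(x**3 - 3*x)*cos(5*x**3/2 - x**2 + 2/3)/8 - 3*x*sin(x**3 - 3*x)*sin(5*x**3/2 - x**2 + 2/3)/4 + 9*cos(x**3 - 3*x)*cos(5*x**3/2 - x**2 + 2/3)/8, which equals G'(x).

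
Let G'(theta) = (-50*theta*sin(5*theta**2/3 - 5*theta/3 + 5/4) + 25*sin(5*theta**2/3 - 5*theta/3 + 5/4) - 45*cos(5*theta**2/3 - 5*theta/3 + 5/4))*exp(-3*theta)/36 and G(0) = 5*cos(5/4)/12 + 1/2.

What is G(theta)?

G(theta) = (6*exp(3*theta) + 5*cos(5*theta**2/3 - 5*theta/3 + 5/4))*exp(-3*theta)/12

G'(theta) has the shape u'v + uv' for u = 5*cos(5*theta**2/3 - 5*theta/3 + 5/4)/12 and v = exp(-3*theta) — it is the derivative of the product u*v.
A general antiderivative is 5*exp(-3*theta)*cos(5*theta**2/3 - 5*theta/3 + 5/4)/12 + C.
The condition gives C = 5*cos(5/4)/12 + 1/2 - (5*cos(5/4)/12) = 1/2.
So G(theta) = (6*exp(3*theta) + 5*cos(5*theta**2/3 - 5*theta/3 + 5/4))*exp(-3*theta)/12.
Check: d/dtheta[(6*exp(3*theta) + 5*cos(5*theta**2/3 - 5*theta/3 + 5/4))*exp(-3*theta)/12] = (-50*theta*sin(5*theta**2/3 - 5*theta/3 + 5/4) + 25*sin(5*theta**2/3 - 5*theta/3 + 5/4) - 45*cos(5*theta**2/3 - 5*theta/3 + 5/4))*exp(-3*theta)/36 = G'(theta).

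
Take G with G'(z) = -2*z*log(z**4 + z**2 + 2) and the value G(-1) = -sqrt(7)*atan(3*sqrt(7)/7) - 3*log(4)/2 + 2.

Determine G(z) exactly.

G(z) = -(2*z**2*log(z**4 + z**2 + 2) - 4*z**2 + log(z**4 + z**2 + 2) + 2*sqrt(7)*atan(2*sqrt(7)*z**2/7 + sqrt(7)/7))/2

Differentiate the proposed G(z) back; it has to land on the given G'(z).
A general antiderivative is -z**2*log(z**4 + z**2 + 2) + 2*z**2 - log(z**4 + z**2 + 2)/2 - sqrt(7)*atan(2*sqrt(7)*z**2/7 + sqrt(7)/7) + C.
The condition gives C = -sqrt(7)*atan(3*sqrt(7)/7) - 3*log(4)/2 + 2 - (-sqrt(7)*atan(3*sqrt(7)/7) - 3*log(4)/2 + 2) = 0.
So G(z) = -(2*z**2*log(z**4 + z**2 + 2) - 4*z**2 + log(z**4 + z**2 + 2) + 2*sqrt(7)*atan(2*sqrt(7)*z**2/7 + sqrt(7)/7))/2.
Check: d/dz[-(2*z**2*log(z**4 + z**2 + 2) - 4*z**2 + log(z**4 + z**2 + 2) + 2*sqrt(7)*atan(2*sqrt(7)*z**2/7 + sqrt(7)/7))/2] = -2*z*log(z**4 + z**2 + 2) = G'(z).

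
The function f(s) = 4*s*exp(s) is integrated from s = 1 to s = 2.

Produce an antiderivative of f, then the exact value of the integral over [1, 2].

Antiderivative: F(s) = 4*(s - 1)*exp(s); value = 4*exp(2)

f has the shape u'v + uv' for u = 4*s - 4 and v = exp(s) — it is the derivative of the product u*v.
F(s) = 4*(s - 1)*exp(s) is an antiderivative of f.
Check: d/ds[4*(s - 1)*exp(s)] = 4*s*exp(s) = f(s).
F(2) = 4*exp(2); F(1) = 0.
Integral = F(2) - F(1) = 4*exp(2).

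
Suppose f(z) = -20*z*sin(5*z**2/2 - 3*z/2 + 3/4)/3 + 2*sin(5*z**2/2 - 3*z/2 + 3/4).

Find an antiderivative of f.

An antiderivative is F(z) = 4*cos(5*z**2/2 - 3*z/2 + 3/4)/3.

f matches the chain-rule pattern g'(h)*h' with inner function h(z) = 5*z**2/2 - 3*z/2 + 3/4; substituting u = h(z) collapses the integral.
Check: d/dz[4*cos(5*z**2/2 - 3*z/2 + 3/4)/3] = -20*z*sin(5*z**2/2 - 3*z/2 + 3/4)/3 + 2*sin(5*z**2/2 - 3*z/2 + 3/4) = f(z).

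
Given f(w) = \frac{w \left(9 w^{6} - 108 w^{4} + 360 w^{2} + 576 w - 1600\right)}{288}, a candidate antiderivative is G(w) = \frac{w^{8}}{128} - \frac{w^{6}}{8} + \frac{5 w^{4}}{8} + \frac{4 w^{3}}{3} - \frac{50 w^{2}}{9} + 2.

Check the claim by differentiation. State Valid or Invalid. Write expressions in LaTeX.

Invalid: d/dw[G] - f = \frac{w^{7}}{32} - \frac{3 w^{5}}{8} + \frac{5 w^{3}}{4} + 2 w^{2} - \frac{50 w}{9}, which is not 0.

d/dw[G] = \frac{w^{7}}{16} - \frac{3 w^{5}}{4} + \frac{5 w^{3}}{2} + 4 w^{2} - \frac{100 w}{9}
d/dw[G] - f(w) = \frac{w^{7}}{32} - \frac{3 w^{5}}{8} + \frac{5 w^{3}}{4} + 2 w^{2} - \frac{50 w}{9} != 0.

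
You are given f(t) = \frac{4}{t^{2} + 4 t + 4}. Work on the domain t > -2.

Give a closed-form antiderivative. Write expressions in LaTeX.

Recover f(t) by differentiating a candidate F(t); any mismatch rules it out.
Check: d/dt[- \frac{4}{t + 2}] = \frac{4}{t^{2} + 4 t + 4} = f(t).

An antiderivative is F(t) = - \frac{4}{t + 2}.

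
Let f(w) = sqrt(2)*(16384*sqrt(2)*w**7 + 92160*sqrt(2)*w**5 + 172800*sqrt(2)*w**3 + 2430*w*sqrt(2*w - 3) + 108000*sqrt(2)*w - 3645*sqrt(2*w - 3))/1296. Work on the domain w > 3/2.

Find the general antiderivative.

F(w) = (4096*w**8 + 30720*w**6 + 86400*w**4 + 972*sqrt(2)*w**2*sqrt(2*w - 3) + 108000*w**2 - 2916*sqrt(2)*w*sqrt(2*w - 3) + 2187*sqrt(2)*sqrt(2*w - 3) + 50625)/1296 + C

For F(w) to be correct the identity F'(w) - f(w) = 0 must hold.
Check: d/dw[(4096*w**8 + 30720*w**6 + 86400*w**4 + 972*sqrt(2)*w**2*sqrt(2*w - 3) + 108000*w**2 - 2916*sqrt(2)*w*sqrt(2*w - 3) + 2187*sqrt(2)*sqrt(2*w - 3) + 50625)/1296] = (32768*w**7*sqrt(2*w - 3) + 184320*w**5*sqrt(2*w - 3) + 345600*w**3*sqrt(2*w - 3) + 4860*sqrt(2)*w**2 + 216000*w*sqrt(2*w - 3) - 14580*sqrt(2)*w + 10935*sqrt(2))/(1296*sqrt(2*w - 3)), which equals f(w).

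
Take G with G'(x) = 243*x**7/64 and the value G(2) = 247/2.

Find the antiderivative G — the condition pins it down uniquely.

G(x) = (243*x**8 + 1024)/512

Since d/dx undoes antidifferentiation here, G(x) must give back the stated G'(x).
A general antiderivative is 243*x**8/512 + C.
The condition gives C = 247/2 - (243/2) = 2.
So G(x) = (243*x**8 + 1024)/512.
Check: d/dx[(243*x**8 + 1024)/512] = 243*x**7/64 = G'(x).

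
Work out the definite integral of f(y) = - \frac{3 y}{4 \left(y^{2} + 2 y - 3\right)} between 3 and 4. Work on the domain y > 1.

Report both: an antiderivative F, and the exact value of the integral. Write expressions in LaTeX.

Antiderivative: F(y) = \frac{3 \left(- \log{\left(y - 1 \right)} - 3 \log{\left(y + 3 \right)}\right)}{16}; value = - \frac{9 \log{\left(7 \right)}}{16} - \frac{3 \log{\left(3 \right)}}{16} + \frac{3 \log{\left(2 \right)}}{16} + \frac{9 \log{\left(6 \right)}}{16}

The denominator factors as 4 \left(y - 1\right) \left(y + 3\right); partial fractions split f into directly integrable pieces: - \frac{9}{16 \left(y + 3\right)} - \frac{3}{16 \left(y - 1\right)}.
F(y) = \frac{3 \left(- \log{\left(y - 1 \right)} - 3 \log{\left(y + 3 \right)}\right)}{16} is an antiderivative of f.
Check: d/dy[\frac{3 \left(- \log{\left(y - 1 \right)} - 3 \log{\left(y + 3 \right)}\right)}{16}] = - \frac{3 y}{4 y^{2} + 8 y - 12}, which equals f(y).
F(4) = - \frac{9 \log{\left(7 \right)}}{16} - \frac{3 \log{\left(3 \right)}}{16}; F(3) = - \frac{9 \log{\left(6 \right)}}{16} - \frac{3 \log{\left(2 \right)}}{16}.
Integral = F(4) - F(3) = - \frac{9 \log{\left(7 \right)}}{16} - \frac{3 \log{\left(3 \right)}}{16} + \frac{3 \log{\left(2 \right)}}{16} + \frac{9 \log{\left(6 \right)}}{16}.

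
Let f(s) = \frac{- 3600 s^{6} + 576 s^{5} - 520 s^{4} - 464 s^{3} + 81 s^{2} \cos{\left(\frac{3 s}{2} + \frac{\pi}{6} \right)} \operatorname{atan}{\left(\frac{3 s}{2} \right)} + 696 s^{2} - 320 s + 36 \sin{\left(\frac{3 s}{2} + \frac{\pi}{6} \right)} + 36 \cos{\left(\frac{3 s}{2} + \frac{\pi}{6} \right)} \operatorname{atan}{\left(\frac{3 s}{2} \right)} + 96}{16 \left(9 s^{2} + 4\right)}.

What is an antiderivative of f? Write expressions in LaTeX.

An antiderivative is F(s) = - 5 s^{5} + s^{4} + \frac{5 s^{3}}{2} - \frac{5 s^{2}}{2} + \frac{3 s}{2} + \frac{3 \sin{\left(\frac{3 s}{2} + \frac{\pi}{6} \right)} \operatorname{atan}{\left(\frac{3 s}{2} \right)}}{8}.

Check any antiderivative F(s) by computing F'(s) and comparing it with f(s).
Check: d/ds[- 5 s^{5} + s^{4} + \frac{5 s^{3}}{2} - \frac{5 s^{2}}{2} + \frac{3 s}{2} + \frac{3 \sin{\left(\frac{3 s}{2} + \frac{\pi}{6} \right)} \operatorname{atan}{\left(\frac{3 s}{2} \right)}}{8}] = \frac{- 3600 s^{6} + 576 s^{5} - 520 s^{4} - 464 s^{3} + 81 s^{2} \cos{\left(\frac{3 s}{2} + \frac{\pi}{6} \right)} \operatorname{atan}{\left(\frac{3 s}{2} \right)} + 696 s^{2} - 320 s + 36 \sin{\left(\frac{3 s}{2} + \frac{\pi}{6} \right)} + 36 \cos{\left(\frac{3 s}{2} + \frac{\pi}{6} \right)} \operatorname{atan}{\left(\frac{3 s}{2} \right)} + 96}{144 s^{2} + 64}, which equals f(s).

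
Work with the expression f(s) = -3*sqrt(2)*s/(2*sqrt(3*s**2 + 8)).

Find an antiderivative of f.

The substitution u = 3*s**2/2 + 4 works: f is exactly (dF/du)*(du/ds) for that inner function.
Check: d/ds[-sqrt(2)*sqrt(3*s**2 + 8)/2] = -3*sqrt(2)*s/(2*sqrt(3*s**2 + 8)) = f(s).

An antiderivative is F(s) = -sqrt(2)*sqrt(3*s**2 + 8)/2.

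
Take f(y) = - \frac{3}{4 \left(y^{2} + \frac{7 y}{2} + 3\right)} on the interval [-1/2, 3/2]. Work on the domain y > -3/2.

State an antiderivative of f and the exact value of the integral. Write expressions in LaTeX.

Factor the denominator (2 \left(y + 2\right) \left(2 y + 3\right)) and decompose: f = - \frac{3}{2 y + 3} + \frac{3}{2 \left(y + 2\right)}; each piece integrates to a log, atan, or power term.
F(y) = - \frac{3 \log{\left(y + \frac{3}{2} \right)}}{2} + \frac{3 \log{\left(y + 2 \right)}}{2} is an antiderivative of f.
Check: d/dy[- \frac{3 \log{\left(y + \frac{3}{2} \right)}}{2} + \frac{3 \log{\left(y + 2 \right)}}{2}] = - \frac{3}{4 y^{2} + 14 y + 12}, which equals f(y).
F(3/2) = - \frac{3 \log{\left(3 \right)}}{2} + \frac{3 \log{\left(\frac{7}{2} \right)}}{2}; F(-1/2) = \frac{3 \log{\left(\frac{3}{2} \right)}}{2}.
Integral = F(3/2) - F(-1/2) = - \frac{3 \log{\left(3 \right)}}{2} - \frac{3 \log{\left(\frac{3}{2} \right)}}{2} + \frac{3 \log{\left(\frac{7}{2} \right)}}{2}.

Antiderivative: F(y) = - \frac{3 \log{\left(y + \frac{3}{2} \right)}}{2} + \frac{3 \log{\left(y + 2 \right)}}{2}; value = - \frac{3 \log{\left(3 \right)}}{2} - \frac{3 \log{\left(\frac{3}{2} \right)}}{2} + \frac{3 \log{\left(\frac{7}{2} \right)}}{2}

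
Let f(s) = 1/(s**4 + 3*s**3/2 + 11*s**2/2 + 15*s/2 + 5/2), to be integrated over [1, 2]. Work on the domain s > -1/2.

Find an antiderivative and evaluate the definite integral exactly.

Antiderivative: F(s) = -(-80*log(s + 1/2) + 70*log(s + 1) + 5*log(s**2 + 5) + 6*sqrt(5)*atan(sqrt(5)*s/5))/210; value = -log(3)/3 - 8*log(3/2)/21 - log(9)/42 - sqrt(5)*atan(2*sqrt(5)/5)/35 + sqrt(5)*atan(sqrt(5)/5)/35 + log(6)/42 + log(2)/3 + 8*log(5/2)/21

Factor the denominator ((s + 1)*(2*s + 1)*(s**2 + 5)) and decompose: f = -(s + 3)/(21*(s**2 + 5)) + 16/(21*(2*s + 1)) - 1/(3*(s + 1)); each piece integrates to a log, atan, or power term.
F(s) = -(-80*log(s + 1/2) + 70*log(s + 1) + 5*log(s**2 + 5) + 6*sqrt(5)*atan(sqrt(5)*s/5))/210 is an antiderivative of f.
Check: d/ds[-(-80*log(s + 1/2) + 70*log(s + 1) + 5*log(s**2 + 5) + 6*sqrt(5)*atan(sqrt(5)*s/5))/210] = 2/(2*s**4 + 3*s**3 + 11*s**2 + 15*s + 5), which equals f(s).
F(2) = -log(3)/3 - log(9)/42 - sqrt(5)*atan(2*sqrt(5)/5)/35 + 8*log(5/2)/21; F(1) = -log(2)/3 - log(6)/42 - sqrt(5)*atan(sqrt(5)/5)/35 + 8*log(3/2)/21.
Integral = F(2) - F(1) = -log(3)/3 - 8*log(3/2)/21 - log(9)/42 - sqrt(5)*atan(2*sqrt(5)/5)/35 + sqrt(5)*atan(sqrt(5)/5)/35 + log(6)/42 + log(2)/3 + 8*log(5/2)/21.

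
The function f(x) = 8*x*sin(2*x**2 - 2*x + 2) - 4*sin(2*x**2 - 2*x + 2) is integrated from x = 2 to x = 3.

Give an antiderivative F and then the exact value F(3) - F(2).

f matches the chain-rule pattern g'(h)*h' with inner function h(x) = 2*x**2 - 2*x + 2; substituting u = h(x) collapses the integral.
F(x) = -2*cos(2*x**2 - 2*x + 2) is an antiderivative of f.
Check: d/dx[-2*cos(2*x**2 - 2*x + 2)] = 8*x*sin(2*x**2 - 2*x + 2) - 4*sin(2*x**2 - 2*x + 2) = f(x).
F(3) = -2*cos(14); F(2) = -2*cos(6).
Integral = F(3) - F(2) = -2*cos(14) + 2*cos(6).

Antiderivative: F(x) = -2*cos(2*x**2 - 2*x + 2); value = -2*cos(14) + 2*cos(6)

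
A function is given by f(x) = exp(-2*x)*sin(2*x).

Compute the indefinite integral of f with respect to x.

Whatever form F(x) takes, F'(x) = f(x) is non-negotiable.
Check: d/dx[(-sin(2*x) - cos(2*x))*exp(-2*x)/4] = exp(-2*x)*sin(2*x) = f(x).

F(x) = (-sin(2*x) - cos(2*x))*exp(-2*x)/4 + C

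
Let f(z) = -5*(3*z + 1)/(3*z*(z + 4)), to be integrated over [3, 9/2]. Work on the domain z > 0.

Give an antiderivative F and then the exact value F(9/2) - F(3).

Antiderivative: F(z) = 5*(-log(z) - 11*log(z + 4))/12; value = -55*log(17/2)/12 - 5*log(9/2)/12 + 5*log(3)/12 + 55*log(7)/12

Factor the denominator (3*z*(z + 4)) and decompose: f = -55/(12*(z + 4)) - 5/(12*z); each piece integrates to a log, atan, or power term.
F(z) = 5*(-log(z) - 11*log(z + 4))/12 is an antiderivative of f.
Check: d/dz[5*(-log(z) - 11*log(z + 4))/12] = (-15*z - 5)/(3*z**2 + 12*z), which equals f(z).
F(9/2) = -55*log(17/2)/12 - 5*log(9/2)/12; F(3) = -55*log(7)/12 - 5*log(3)/12.
Integral = F(9/2) - F(3) = -55*log(17/2)/12 - 5*log(9/2)/12 + 5*log(3)/12 + 55*log(7)/12.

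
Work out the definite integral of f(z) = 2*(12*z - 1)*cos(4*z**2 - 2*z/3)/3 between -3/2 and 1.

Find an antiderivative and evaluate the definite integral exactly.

The substitution u = 4*z**2 - 2*z/3 works: f is exactly (dF/du)*(du/dz) for that inner function.
F(z) = sin(4*z**2 - 2*z/3) is an antiderivative of f.
Check: d/dz[sin(4*z**2 - 2*z/3)] = 8*z*cos(4*z**2 - 2*z/3) - 2*cos(4*z**2 - 2*z/3)/3, which equals f(z).
F(1) = sin(10/3); F(-3/2) = sin(10).
Integral = F(1) - F(-3/2) = sin(10/3) - sin(10).

Antiderivative: F(z) = sin(4*z**2 - 2*z/3); value = sin(10/3) - sin(10)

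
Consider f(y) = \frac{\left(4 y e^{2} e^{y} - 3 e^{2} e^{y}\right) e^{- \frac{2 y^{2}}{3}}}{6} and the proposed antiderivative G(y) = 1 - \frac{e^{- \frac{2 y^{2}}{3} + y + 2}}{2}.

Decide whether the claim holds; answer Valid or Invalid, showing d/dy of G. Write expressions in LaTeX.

Valid. The derivative of G reproduces f.

d/dy[G] = \frac{2 y e^{2} e^{y} e^{- \frac{2 y^{2}}{3}}}{3} - \frac{e^{2} e^{y} e^{- \frac{2 y^{2}}{3}}}{2}
This equals f(y) exactly, so the claim holds.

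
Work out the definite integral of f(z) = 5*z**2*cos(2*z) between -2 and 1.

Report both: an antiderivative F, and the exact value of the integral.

Antiderivative: F(z) = 5*(2*z**2*sin(2*z) + 2*z*cos(2*z) - sin(2*z))/4; value = 35*sin(4)/4 + 5*cos(4) + 5*cos(2)/2 + 5*sin(2)/4

Since d/dz undoes antidifferentiation here, F'(z) = f(z) is required of F(z).
F(z) = 5*(2*z**2*sin(2*z) + 2*z*cos(2*z) - sin(2*z))/4 is an antiderivative of f.
Check: d/dz[5*(2*z**2*sin(2*z) + 2*z*cos(2*z) - sin(2*z))/4] = 5*z**2*cos(2*z) = f(z).
F(1) = 5*cos(2)/2 + 5*sin(2)/4; F(-2) = -5*cos(4) - 35*sin(4)/4.
Integral = F(1) - F(-2) = 35*sin(4)/4 + 5*cos(4) + 5*cos(2)/2 + 5*sin(2)/4.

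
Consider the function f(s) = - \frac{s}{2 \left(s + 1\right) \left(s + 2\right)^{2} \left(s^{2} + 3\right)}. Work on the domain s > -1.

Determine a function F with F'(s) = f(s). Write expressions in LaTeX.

An antiderivative is F(s) = \frac{\log{\left(s + 1 \right)}}{8} - \frac{15 \log{\left(s + 2 \right)}}{98} + \frac{11 \log{\left(s^{2} + 3 \right)}}{784} - \frac{5 \sqrt{3} \operatorname{atan}{\left(\frac{\sqrt{3} s}{3} \right)}}{392} + \frac{1}{7 s + 14}.

The denominator factors as 2 \left(s + 1\right) \left(s + 2\right)^{2} \left(s^{2} + 3\right); partial fractions split f into directly integrable pieces: \frac{11 s - 15}{392 \left(s^{2} + 3\right)} - \frac{15}{98 \left(s + 2\right)} - \frac{1}{7 \left(s + 2\right)^{2}} + \frac{1}{8 \left(s + 1\right)}.
Check: d/ds[\frac{\log{\left(s + 1 \right)}}{8} - \frac{15 \log{\left(s + 2 \right)}}{98} + \frac{11 \log{\left(s^{2} + 3 \right)}}{784} - \frac{5 \sqrt{3} \operatorname{atan}{\left(\frac{\sqrt{3} s}{3} \right)}}{392} + \frac{1}{7 s + 14}] = - \frac{s}{2 s^{5} + 10 s^{4} + 22 s^{3} + 38 s^{2} + 48 s + 24}, which equals f(s).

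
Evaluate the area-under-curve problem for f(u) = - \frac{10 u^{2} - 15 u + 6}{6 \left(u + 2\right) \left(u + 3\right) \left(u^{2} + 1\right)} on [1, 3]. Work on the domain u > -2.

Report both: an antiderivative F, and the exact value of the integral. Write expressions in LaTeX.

The denominator factors as 6 \left(u + 2\right) \left(u + 3\right) \left(u^{2} + 1\right); partial fractions split f into directly integrable pieces: \frac{11 u + 19}{60 \left(u^{2} + 1\right)} + \frac{47}{20 \left(u + 3\right)} - \frac{38}{15 \left(u + 2\right)}.
F(u) = - \frac{38 \log{\left(u + 2 \right)}}{15} + \frac{47 \log{\left(u + 3 \right)}}{20} + \frac{11 \log{\left(u^{2} + 1 \right)}}{120} + \frac{19 \operatorname{atan}{\left(u \right)}}{60} is an antiderivative of f.
Check: d/du[- \frac{38 \log{\left(u + 2 \right)}}{15} + \frac{47 \log{\left(u + 3 \right)}}{20} + \frac{11 \log{\left(u^{2} + 1 \right)}}{120} + \frac{19 \operatorname{atan}{\left(u \right)}}{60}] = \frac{- 10 u^{2} + 15 u - 6}{6 u^{4} + 30 u^{3} + 42 u^{2} + 30 u + 36}, which equals f(u).
F(3) = - \frac{38 \log{\left(5 \right)}}{15} + \frac{11 \log{\left(10 \right)}}{120} + \frac{19 \operatorname{atan}{\left(3 \right)}}{60} + \frac{47 \log{\left(6 \right)}}{20}; F(1) = - \frac{38 \log{\left(3 \right)}}{15} + \frac{11 \log{\left(2 \right)}}{120} + \frac{19 \pi}{240} + \frac{47 \log{\left(4 \right)}}{20}.
Integral = F(3) - F(1) = - \frac{38 \log{\left(5 \right)}}{15} - \frac{47 \log{\left(4 \right)}}{20} - \frac{19 \pi}{240} - \frac{11 \log{\left(2 \right)}}{120} + \frac{11 \log{\left(10 \right)}}{120} + \frac{19 \operatorname{atan}{\left(3 \right)}}{60} + \frac{38 \log{\left(3 \right)}}{15} + \frac{47 \log{\left(6 \right)}}{20}.

Antiderivative: F(u) = - \frac{38 \log{\left(u + 2 \right)}}{15} + \frac{47 \log{\left(u + 3 \right)}}{20} + \frac{11 \log{\left(u^{2} + 1 \right)}}{120} + \frac{19 \operatorname{atan}{\left(u \right)}}{60}; value = - \frac{38 \log{\left(5 \right)}}{15} - \frac{47 \log{\left(4 \right)}}{20} - \frac{19 \pi}{240} - \frac{11 \log{\left(2 \right)}}{120} + \frac{11 \log{\left(10 \right)}}{120} + \frac{19 \operatorname{atan}{\left(3 \right)}}{60} + \frac{38 \log{\left(3 \right)}}{15} + \frac{47 \log{\left(6 \right)}}{20}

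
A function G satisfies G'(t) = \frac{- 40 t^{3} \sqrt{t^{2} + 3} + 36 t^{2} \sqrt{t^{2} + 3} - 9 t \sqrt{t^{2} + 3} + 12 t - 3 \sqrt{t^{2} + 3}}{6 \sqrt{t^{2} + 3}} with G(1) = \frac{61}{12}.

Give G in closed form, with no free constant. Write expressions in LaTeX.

Since d/dt undoes antidifferentiation here, G(t) must give back the stated G'(t).
A general antiderivative is - \frac{5 t^{4}}{3} + 2 t^{3} - \frac{3 t^{2}}{4} - \frac{t}{2} + 2 \sqrt{t^{2} + 3} + C.
The condition gives C = \frac{61}{12} - (\frac{37}{12}) = 2.
So G(t) = - \frac{5 t^{4}}{3} + 2 t^{3} - \frac{3 t^{2}}{4} - \frac{t}{2} + 2 \sqrt{t^{2} + 3} + 2.
Check: d/dt[- \frac{5 t^{4}}{3} + 2 t^{3} - \frac{3 t^{2}}{4} - \frac{t}{2} + 2 \sqrt{t^{2} + 3} + 2] = \frac{- 40 t^{3} \sqrt{t^{2} + 3} + 36 t^{2} \sqrt{t^{2} + 3} - 9 t \sqrt{t^{2} + 3} + 12 t - 3 \sqrt{t^{2} + 3}}{6 \sqrt{t^{2} + 3}} = G'(t).

G(t) = - \frac{5 t^{4}}{3} + 2 t^{3} - \frac{3 t^{2}}{4} - \frac{t}{2} + 2 \sqrt{t^{2} + 3} + 2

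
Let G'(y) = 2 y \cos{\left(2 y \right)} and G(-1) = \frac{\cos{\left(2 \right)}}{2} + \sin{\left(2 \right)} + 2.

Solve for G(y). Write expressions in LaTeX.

G(y) = \frac{2 y \sin{\left(2 y \right)} + \cos{\left(2 y \right)} + 4}{2}

Since d/dy undoes antidifferentiation here, G(y) must give back the stated G'(y).
A general antiderivative is y \sin{\left(2 y \right)} + \frac{\cos{\left(2 y \right)}}{2} + C.
The condition gives C = \frac{\cos{\left(2 \right)}}{2} + \sin{\left(2 \right)} + 2 - (\frac{\cos{\left(2 \right)}}{2} + \sin{\left(2 \right)}) = 2.
So G(y) = \frac{2 y \sin{\left(2 y \right)} + \cos{\left(2 y \right)} + 4}{2}.
Check: d/dy[\frac{2 y \sin{\left(2 y \right)} + \cos{\left(2 y \right)} + 4}{2}] = 2 y \cos{\left(2 y \right)} = G'(y).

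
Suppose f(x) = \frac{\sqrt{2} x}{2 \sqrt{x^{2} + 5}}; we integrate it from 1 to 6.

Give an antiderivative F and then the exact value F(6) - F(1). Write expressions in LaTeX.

f matches the chain-rule pattern g'(h)*h' with inner function h(x) = \frac{x^{2}}{2} + \frac{5}{2}; substituting u = h(x) collapses the integral.
F(x) = \frac{\sqrt{2} \sqrt{x^{2} + 5}}{2} is an antiderivative of f.
Check: d/dx[\frac{\sqrt{2} \sqrt{x^{2} + 5}}{2}] = \frac{\sqrt{2} x}{2 \sqrt{x^{2} + 5}} = f(x).
F(6) = \frac{\sqrt{82}}{2}; F(1) = \sqrt{3}.
Integral = F(6) - F(1) = - \sqrt{3} + \frac{\sqrt{82}}{2}.

Antiderivative: F(x) = \frac{\sqrt{2} \sqrt{x^{2} + 5}}{2}; value = - \sqrt{3} + \frac{\sqrt{82}}{2}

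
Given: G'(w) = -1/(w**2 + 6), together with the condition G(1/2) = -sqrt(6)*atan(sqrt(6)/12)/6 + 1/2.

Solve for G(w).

A candidate passes only if d/dw[G] lands on the given G'(w) exactly.
A general antiderivative is -sqrt(6)*atan(sqrt(6)*w/6)/6 + C.
The condition gives C = -sqrt(6)*atan(sqrt(6)/12)/6 + 1/2 - (-sqrt(6)*atan(sqrt(6)/12)/6) = 1/2.
So G(w) = -(sqrt(6)*atan(sqrt(6)*w/6) - 3)/6.
Check: d/dw[-(sqrt(6)*atan(sqrt(6)*w/6) - 3)/6] = -1/(w**2 + 6) = G'(w).

G(w) = -(sqrt(6)*atan(sqrt(6)*w/6) - 3)/6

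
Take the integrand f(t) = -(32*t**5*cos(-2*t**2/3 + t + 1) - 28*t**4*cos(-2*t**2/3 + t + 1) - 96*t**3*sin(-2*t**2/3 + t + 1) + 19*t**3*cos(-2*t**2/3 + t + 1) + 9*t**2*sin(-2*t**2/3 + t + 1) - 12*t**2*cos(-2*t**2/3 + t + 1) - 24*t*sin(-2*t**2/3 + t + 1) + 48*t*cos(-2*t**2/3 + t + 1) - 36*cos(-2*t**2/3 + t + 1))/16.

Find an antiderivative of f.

f has the shape u'v + uv' for u = 3*t**4/2 - 3*t**3/16 + 3*t**2/4 + 9/4 and v = sin(-2*t**2/3 + t + 1) — it is the derivative of the product u*v.
Check: d/dt[-3*(-8*t**4 + t**3 - 4*t**2 - 12)*sin(-2*t**2/3 + t + 1)/16] = -2*t**5*cos(-2*t**2/3 + t + 1) + 7*t**4*cos(-2*t**2/3 + t + 1)/4 + 6*t**3*sin(-2*t**2/3 + t + 1) - 19*t**3*cos(-2*t**2/3 + t + 1)/16 - 9*t**2*sin(-2*t**2/3 + t + 1)/16 + 3*t**2*cos(-2*t**2/3 + t + 1)/4 + 3*t*sin(-2*t**2/3 + t + 1)/2 - 3*t*cos(-2*t**2/3 + t + 1) + 9*cos(-2*t**2/3 + t + 1)/4, which equals f(t).

An antiderivative is F(t) = -3*(-8*t**4 + t**3 - 4*t**2 - 12)*sin(-2*t**2/3 + t + 1)/16.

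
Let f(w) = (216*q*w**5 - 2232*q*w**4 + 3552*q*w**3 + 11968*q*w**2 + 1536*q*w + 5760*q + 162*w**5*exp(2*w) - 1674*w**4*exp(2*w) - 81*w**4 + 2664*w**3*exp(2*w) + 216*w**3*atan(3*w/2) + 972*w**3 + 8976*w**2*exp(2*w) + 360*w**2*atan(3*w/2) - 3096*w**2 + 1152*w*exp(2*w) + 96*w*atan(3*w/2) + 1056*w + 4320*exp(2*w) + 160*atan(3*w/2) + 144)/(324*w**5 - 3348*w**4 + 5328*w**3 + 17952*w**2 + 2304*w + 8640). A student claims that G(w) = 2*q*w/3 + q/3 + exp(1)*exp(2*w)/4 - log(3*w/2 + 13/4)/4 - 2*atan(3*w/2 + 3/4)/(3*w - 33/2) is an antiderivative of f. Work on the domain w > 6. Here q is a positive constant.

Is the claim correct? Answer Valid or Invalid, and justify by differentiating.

d/dw[G] = (3456*q*w**5 - 27072*q*w**4 - 5952*q*w**3 + 227488*q*w**2 + 241912*q*w + 157300*q + 2592*exp(1)*w**5*exp(2*w) - 20304*exp(1)*w**4*exp(2*w) - 1296*w**4 - 4464*exp(1)*w**3*exp(2*w) + 3456*w**3*atan(3*w/2 + 3/4) + 12960*w**3 + 170616*exp(1)*w**2*exp(2*w) + 10944*w**2*atan(3*w/2 + 3/4) - 28152*w**2 + 181434*exp(1)*w*exp(2*w) + 9888*w*atan(3*w/2 + 3/4) - 21624*w + 117975*exp(1)*exp(2*w) + 5200*atan(3*w/2 + 3/4) + 231)/(5184*w**5 - 40608*w**4 - 8928*w**3 + 341232*w**2 + 362868*w + 235950)
d/dw[G] - f(w) = (-139968*w**10*exp(2*w) + 139968*exp(1)*w**10*exp(2*w) - 2542752*exp(1)*w**9*exp(2*w) + 2542752*w**9*exp(2*w) - 13390272*w**8*exp(2*w) + 13390272*exp(1)*w**8*exp(2*w) - 186624*w**8*atan(3*w/2) + 186624*w**8*atan(3*w/2 + 3/4) + 34992*w**8 - 1429488*w**7*exp(2*w) + 1429488*exp(1)*w**7*exp(2*w) + 1150848*w**7*atan(3*w/2) - 1337472*w**7*atan(3*w/2 + 3/4) - 769824*w**7 - 149124564*exp(1)*w**6*exp(2*w) + 149124564*w**6*exp(2*w) + 2674944*w**6*atan(3*w/2) - 2503872*w**6*atan(3*w/2 + 3/4) + 6358824*w**6 - 39216942*w**5*exp(2*w) + 39216942*exp(1)*w**5*exp(2*w) - 11237184*w**5*atan(3*w/2) + 14821920*w**5*atan(3*w/2 + 3/4) - 22606776*w**5 - 574814478*w**4*exp(2*w) + 574814478*exp(1)*w**4*exp(2*w) - 32311440*w**4*atan(3*w/2) + 39950496*w**4*atan(3*w/2 + 3/4) + 22570947*w**4 - 706700712*w**3*exp(2*w) + 706700712*exp(1)*w**3*exp(2*w) - 35487912*w**3*atan(3*w/2) + 43381632*w**3*atan(3*w/2 + 3/4) + 32531580*w**3 - 668338896*w**2*exp(2*w) + 668338896*exp(1)*w**2*exp(2*w) - 29062408*w**2*atan(3*w/2) + 35114752*w**2*atan(3*w/2 + 3/4) + 1544520*w**2 - 306567360*w*exp(2*w) + 306567360*exp(1)*w*exp(2*w) - 13451680*w*atan(3*w/2) + 16235520*w*atan(3*w/2 + 3/4) - 81285888*w - 169884000*exp(2*w) + 169884000*exp(1)*exp(2*w) - 6292000*atan(3*w/2) + 7488000*atan(3*w/2 + 3/4) - 5330160)/(279936*w**10 - 5085504*w**9 + 26780544*w**8 + 2858976*w**7 - 298249128*w**6 + 78433884*w**5 + 1149628956*w**4 + 1413401424*w**3 + 1336677792*w**2 + 613134720*w + 339768000) != 0.

Invalid: d/dw[G] - f = (-139968*w**10*exp(2*w) + 139968*exp(1)*w**10*exp(2*w) - 2542752*exp(1)*w**9*exp(2*w) + 2542752*w**9*exp(2*w) - 13390272*w**8*exp(2*w) + 13390272*exp(1)*w**8*exp(2*w) - 186624*w**8*atan(3*w/2) + 186624*w**8*atan(3*w/2 + 3/4) + 34992*w**8 - 1429488*w**7*exp(2*w) + 1429488*exp(1)*w**7*exp(2*w) + 1150848*w**7*atan(3*w/2) - 1337472*w**7*atan(3*w/2 + 3/4) - 769824*w**7 - 149124564*exp(1)*w**6*exp(2*w) + 149124564*w**6*exp(2*w) + 2674944*w**6*atan(3*w/2) - 2503872*w**6*atan(3*w/2 + 3/4) + 6358824*w**6 - 39216942*w**5*exp(2*w) + 39216942*exp(1)*w**5*exp(2*w) - 11237184*w**5*atan(3*w/2) + 14821920*w**5*atan(3*w/2 + 3/4) - 22606776*w**5 - 574814478*w**4*exp(2*w) + 574814478*exp(1)*w**4*exp(2*w) - 32311440*w**4*atan(3*w/2) + 39950496*w**4*atan(3*w/2 + 3/4) + 22570947*w**4 - 706700712*w**3*exp(2*w) + 706700712*exp(1)*w**3*exp(2*w) - 35487912*w**3*atan(3*w/2) + 43381632*w**3*atan(3*w/2 + 3/4) + 32531580*w**3 - 668338896*w**2*exp(2*w) + 668338896*exp(1)*w**2*exp(2*w) - 29062408*w**2*atan(3*w/2) + 35114752*w**2*atan(3*w/2 + 3/4) + 1544520*w**2 - 306567360*w*exp(2*w) + 306567360*exp(1)*w*exp(2*w) - 13451680*w*atan(3*w/2) + 16235520*w*atan(3*w/2 + 3/4) - 81285888*w - 169884000*exp(2*w) + 169884000*exp(1)*exp(2*w) - 6292000*atan(3*w/2) + 7488000*atan(3*w/2 + 3/4) - 5330160)/(279936*w**10 - 5085504*w**9 + 26780544*w**8 + 2858976*w**7 - 298249128*w**6 + 78433884*w**5 + 1149628956*w**4 + 1413401424*w**3 + 1336677792*w**2 + 613134720*w + 339768000), which is not 0.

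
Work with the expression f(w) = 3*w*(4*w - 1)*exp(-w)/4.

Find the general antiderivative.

Recognize the product-rule pattern: f = u'v + uv' with u = -3*w**2 - 21*w/4 - 21/4, v = exp(-w), so integration by parts undoes it.
Check: d/dw[3*(-4*w**2 - 7*w - 7)*exp(-w)/4] = (12*w**2 - 3*w)*exp(-w)/4, which equals f(w).

F(w) = 3*(-4*w**2 - 7*w - 7)*exp(-w)/4 + C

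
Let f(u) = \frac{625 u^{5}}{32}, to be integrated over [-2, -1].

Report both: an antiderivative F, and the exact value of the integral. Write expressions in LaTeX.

Any candidate F(u) must reproduce f(u) exactly when differentiated.
F(u) = \frac{625 u^{6}}{192} is an antiderivative of f.
Check: d/du[\frac{625 u^{6}}{192}] = \frac{625 u^{5}}{32} = f(u).
F(-1) = \frac{625}{192}; F(-2) = \frac{625}{3}.
Integral = F(-1) - F(-2) = - \frac{13125}{64}.

Antiderivative: F(u) = \frac{625 u^{6}}{192}; value = - \frac{13125}{64}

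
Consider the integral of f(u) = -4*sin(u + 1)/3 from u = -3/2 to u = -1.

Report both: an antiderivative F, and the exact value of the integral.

Antiderivative: F(u) = 4*cos(u + 1)/3; value = 4/3 - 4*cos(1/2)/3

A first test for any F(u): its u-derivative must equal f(u) identically.
F(u) = 4*cos(u + 1)/3 is an antiderivative of f.
Check: d/du[4*cos(u + 1)/3] = -4*sin(u + 1)/3 = f(u).
F(-1) = 4/3; F(-3/2) = 4*cos(1/2)/3.
Integral = F(-1) - F(-3/2) = 4/3 - 4*cos(1/2)/3.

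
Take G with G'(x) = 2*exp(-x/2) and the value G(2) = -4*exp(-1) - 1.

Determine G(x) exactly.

Whatever form G(x) takes, its d/dx must return the stated G'(x).
A general antiderivative is -4*exp(-x/2) + C.
The condition gives C = -4*exp(-1) - 1 - (-4*exp(-1)) = -1.
So G(x) = (-exp(x/2) - 4)*exp(-x/2).
Check: d/dx[(-exp(x/2) - 4)*exp(-x/2)] = 2*exp(-x/2) = G'(x).

G(x) = (-exp(x/2) - 4)*exp(-x/2)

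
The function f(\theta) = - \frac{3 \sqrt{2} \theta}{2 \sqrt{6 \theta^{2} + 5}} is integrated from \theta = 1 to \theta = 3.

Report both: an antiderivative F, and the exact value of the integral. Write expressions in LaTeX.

Antiderivative: F(\theta) = - \frac{\sqrt{2} \sqrt{6 \theta^{2} + 5}}{4}; value = - \frac{\sqrt{118}}{4} + \frac{\sqrt{22}}{4}

The substitution u = 3 \theta^{2} + \frac{5}{2} works: f is exactly (dF/du)*(du/d\theta) for that inner function.
F(\theta) = - \frac{\sqrt{2} \sqrt{6 \theta^{2} + 5}}{4} is an antiderivative of f.
Check: d/d\theta[- \frac{\sqrt{2} \sqrt{6 \theta^{2} + 5}}{4}] = - \frac{3 \sqrt{2} \theta}{2 \sqrt{6 \theta^{2} + 5}} = f(\theta).
F(3) = - \frac{\sqrt{118}}{4}; F(1) = - \frac{\sqrt{22}}{4}.
Integral = F(3) - F(1) = - \frac{\sqrt{118}}{4} + \frac{\sqrt{22}}{4}.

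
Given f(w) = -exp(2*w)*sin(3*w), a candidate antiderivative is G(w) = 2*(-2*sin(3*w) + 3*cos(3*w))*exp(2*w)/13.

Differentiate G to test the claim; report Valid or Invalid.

d/dw[G] = -2*exp(2*w)*sin(3*w)
d/dw[G] - f(w) = -exp(2*w)*sin(3*w) != 0.

Invalid: d/dw[G] - f = -exp(2*w)*sin(3*w), which is not 0.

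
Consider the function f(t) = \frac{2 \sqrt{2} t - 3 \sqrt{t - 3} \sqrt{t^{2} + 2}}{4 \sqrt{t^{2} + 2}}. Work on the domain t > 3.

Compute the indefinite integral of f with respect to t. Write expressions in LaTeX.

Any candidate F(t) must reproduce f(t) exactly when differentiated.
Check: d/dt[- \frac{\left(t - 3\right)^{\frac{3}{2}}}{2} + \sqrt{\frac{t^{2}}{2} + 1}] = \frac{2 \sqrt{2} t - 3 \sqrt{t - 3} \sqrt{t^{2} + 2}}{4 \sqrt{t^{2} + 2}} = f(t).

F(t) = - \frac{\left(t - 3\right)^{\frac{3}{2}}}{2} + \sqrt{\frac{t^{2}}{2} + 1} + C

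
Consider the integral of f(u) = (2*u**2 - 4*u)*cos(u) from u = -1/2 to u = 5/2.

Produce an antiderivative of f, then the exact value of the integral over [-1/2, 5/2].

Any candidate F(u) must reproduce f(u) exactly when differentiated.
F(u) = 2*u**2*sin(u) - 4*u*sin(u) + 4*u*cos(u) - 4*sin(u) - 4*cos(u) is an antiderivative of f.
Check: d/du[2*u**2*sin(u) - 4*u*sin(u) + 4*u*cos(u) - 4*sin(u) - 4*cos(u)] = 2*u**2*cos(u) - 4*u*cos(u), which equals f(u).
F(5/2) = 6*cos(5/2) - 3*sin(5/2)/2; F(-1/2) = -6*cos(1/2) + 3*sin(1/2)/2.
Integral = F(5/2) - F(-1/2) = 6*cos(5/2) - 3*sin(5/2)/2 - 3*sin(1/2)/2 + 6*cos(1/2).

Antiderivative: F(u) = 2*u**2*sin(u) - 4*u*sin(u) + 4*u*cos(u) - 4*sin(u) - 4*cos(u); value = 6*cos(5/2) - 3*sin(5/2)/2 - 3*sin(1/2)/2 + 6*cos(1/2)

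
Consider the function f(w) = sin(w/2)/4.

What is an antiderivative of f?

An antiderivative is F(w) = -cos(w/2)/2.

Check any antiderivative F(w) by computing F'(w) and comparing it with f(w).
Check: d/dw[-cos(w/2)/2] = sin(w/2)/4 = f(w).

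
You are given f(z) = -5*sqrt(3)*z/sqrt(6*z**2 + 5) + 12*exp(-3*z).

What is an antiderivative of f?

The integrand splits into summands that can be handled one at a time.
Check: d/dz[-(5*sqrt(3)*sqrt(6*z**2 + 5)*exp(3*z) + 24)*exp(-3*z)/6] = (-5*sqrt(3)*z*exp(3*z) + 12*sqrt(6*z**2 + 5))*exp(-3*z)/sqrt(6*z**2 + 5), which equals f(z).

An antiderivative is F(z) = -(5*sqrt(3)*sqrt(6*z**2 + 5)*exp(3*z) + 24)*exp(-3*z)/6.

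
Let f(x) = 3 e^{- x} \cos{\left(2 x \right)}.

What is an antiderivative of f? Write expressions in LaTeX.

An antiderivative is F(x) = \frac{6 e^{- x} \sin{\left(2 x \right)}}{5} - \frac{3 e^{- x} \cos{\left(2 x \right)}}{5}.

A first test for any F(x): its x-derivative must equal f(x) identically.
Check: d/dx[\frac{6 e^{- x} \sin{\left(2 x \right)}}{5} - \frac{3 e^{- x} \cos{\left(2 x \right)}}{5}] = 3 e^{- x} \cos{\left(2 x \right)} = f(x).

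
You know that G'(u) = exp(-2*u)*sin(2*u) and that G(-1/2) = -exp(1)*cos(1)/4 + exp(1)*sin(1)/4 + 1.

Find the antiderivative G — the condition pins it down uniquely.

Any candidate G(u) must reproduce the stated G'(u) exactly.
A general antiderivative is -exp(-2*u)*sin(2*u)/4 - exp(-2*u)*cos(2*u)/4 + C.
The condition gives C = -exp(1)*cos(1)/4 + exp(1)*sin(1)/4 + 1 - (-exp(1)*cos(1)/4 + exp(1)*sin(1)/4) = 1.
So G(u) = 1 - exp(-2*u)*sin(2*u)/4 - exp(-2*u)*cos(2*u)/4.
Check: d/du[1 - exp(-2*u)*sin(2*u)/4 - exp(-2*u)*cos(2*u)/4] = exp(-2*u)*sin(2*u) = G'(u).

G(u) = 1 - exp(-2*u)*sin(2*u)/4 - exp(-2*u)*cos(2*u)/4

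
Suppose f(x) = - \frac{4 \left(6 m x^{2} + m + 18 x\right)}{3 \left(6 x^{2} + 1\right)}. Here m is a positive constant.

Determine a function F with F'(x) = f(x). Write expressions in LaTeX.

Any candidate F(x) must reproduce f(x) exactly when differentiated.
Check: d/dx[- \frac{2 \left(2 m x + 3 \log{\left(3 x^{2} + \frac{1}{2} \right)}\right)}{3}] = \frac{- 24 m x^{2} - 4 m - 72 x}{18 x^{2} + 3}, which equals f(x).

An antiderivative is F(x) = - \frac{2 \left(2 m x + 3 \log{\left(3 x^{2} + \frac{1}{2} \right)}\right)}{3}.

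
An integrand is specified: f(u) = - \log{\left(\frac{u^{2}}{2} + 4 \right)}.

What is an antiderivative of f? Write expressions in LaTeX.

An antiderivative is F(u) = - u \log{\left(\frac{u^{2}}{2} + 4 \right)} + 2 u - 4 \sqrt{2} \operatorname{atan}{\left(\frac{\sqrt{2} u}{4} \right)}.

An antiderivative F(u) passes only if d/du[F] lands on f(u) exactly.
Check: d/du[- u \log{\left(\frac{u^{2}}{2} + 4 \right)} + 2 u - 4 \sqrt{2} \operatorname{atan}{\left(\frac{\sqrt{2} u}{4} \right)}] = - \log{\left(\frac{u^{2}}{2} + 4 \right)} = f(u).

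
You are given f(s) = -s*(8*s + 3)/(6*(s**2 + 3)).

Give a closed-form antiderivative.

Check any antiderivative F(s) by computing F'(s) and comparing it with f(s).
Check: d/ds[(-16*s - 3*log(s**2 + 3) + 16*sqrt(3)*atan(sqrt(3)*s/3))/12] = (-8*s**2 - 3*s)/(6*s**2 + 18), which equals f(s).

An antiderivative is F(s) = (-16*s - 3*log(s**2 + 3) + 16*sqrt(3)*atan(sqrt(3)*s/3))/12.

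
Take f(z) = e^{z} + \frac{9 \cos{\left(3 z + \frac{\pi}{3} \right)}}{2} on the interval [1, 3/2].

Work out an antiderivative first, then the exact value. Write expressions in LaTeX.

Integrate term by term and add the pieces.
F(z) = e^{z} + \frac{3 \sin{\left(3 z + \frac{\pi}{3} \right)}}{2} is an antiderivative of f.
Check: d/dz[e^{z} + \frac{3 \sin{\left(3 z + \frac{\pi}{3} \right)}}{2}] = e^{z} + \frac{9 \cos{\left(3 z + \frac{\pi}{3} \right)}}{2} = f(z).
F(3/2) = \frac{3 \sin{\left(\frac{\pi}{3} + \frac{9}{2} \right)}}{2} + e^{\frac{3}{2}}; F(1) = \frac{3 \sin{\left(\frac{\pi}{3} + 3 \right)}}{2} + e.
Integral = F(3/2) - F(1) = - e + \frac{3 \sin{\left(\frac{\pi}{3} + \frac{9}{2} \right)}}{2} - \frac{3 \sin{\left(\frac{\pi}{3} + 3 \right)}}{2} + e^{\frac{3}{2}}.

Antiderivative: F(z) = e^{z} + \frac{3 \sin{\left(3 z + \frac{\pi}{3} \right)}}{2}; value = - e + \frac{3 \sin{\left(\frac{\pi}{3} + \frac{9}{2} \right)}}{2} - \frac{3 \sin{\left(\frac{\pi}{3} + 3 \right)}}{2} + e^{\frac{3}{2}}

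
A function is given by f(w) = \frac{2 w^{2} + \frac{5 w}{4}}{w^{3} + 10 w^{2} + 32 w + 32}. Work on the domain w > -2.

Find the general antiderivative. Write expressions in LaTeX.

Factor the denominator (4 \left(w + 2\right) \left(w + 4\right)^{2}) and decompose: f = \frac{5}{8 \left(w + 4\right)} - \frac{27}{2 \left(w + 4\right)^{2}} + \frac{11}{8 \left(w + 2\right)}; each piece integrates to a log, atan, or power term.
Check: d/dw[\frac{11 w \log{\left(w + 2 \right)} + 5 w \log{\left(w + 4 \right)} + 44 \log{\left(w + 2 \right)} + 20 \log{\left(w + 4 \right)} + 108}{8 \left(w + 4\right)}] = \frac{8 w^{2} + 5 w}{4 w^{3} + 40 w^{2} + 128 w + 128}, which equals f(w).

F(w) = \frac{11 w \log{\left(w + 2 \right)} + 5 w \log{\left(w + 4 \right)} + 44 \log{\left(w + 2 \right)} + 20 \log{\left(w + 4 \right)} + 108}{8 \left(w + 4\right)} + C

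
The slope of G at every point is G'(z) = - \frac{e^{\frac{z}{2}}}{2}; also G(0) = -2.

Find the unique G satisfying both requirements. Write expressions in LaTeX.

G(z) = - e^{\frac{z}{2}} - 1

Check a candidate G(z) by differentiating: d/dz[G] must match the given G'(z).
A general antiderivative is - e^{\frac{z}{2}} + C.
The condition gives C = -2 - (-1) = -1.
So G(z) = - e^{\frac{z}{2}} - 1.
Check: d/dz[- e^{\frac{z}{2}} - 1] = - \frac{e^{\frac{z}{2}}}{2} = G'(z).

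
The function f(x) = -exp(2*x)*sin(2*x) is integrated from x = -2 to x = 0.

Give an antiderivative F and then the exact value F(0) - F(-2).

Whatever form F(x) takes, F'(x) = f(x) is non-negotiable.
F(x) = -exp(2*x)*sin(2*x)/4 + exp(2*x)*cos(2*x)/4 is an antiderivative of f.
Check: d/dx[-exp(2*x)*sin(2*x)/4 + exp(2*x)*cos(2*x)/4] = -exp(2*x)*sin(2*x) = f(x).
F(0) = 1/4; F(-2) = exp(-4)*sin(4)/4 + exp(-4)*cos(4)/4.
Integral = F(0) - F(-2) = -exp(-4)*cos(4)/4 - exp(-4)*sin(4)/4 + 1/4.

Antiderivative: F(x) = -exp(2*x)*sin(2*x)/4 + exp(2*x)*cos(2*x)/4; value = -exp(-4)*cos(4)/4 - exp(-4)*sin(4)/4 + 1/4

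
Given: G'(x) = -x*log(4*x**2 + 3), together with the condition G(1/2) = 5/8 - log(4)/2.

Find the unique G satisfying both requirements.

G(x) = -(4*x**2*log(4*x**2 + 3) - 4*x**2 + 3*log(4*x**2 + 3) - 4)/8

Check a candidate G(x) by differentiating: d/dx[G] must match the given G'(x).
A general antiderivative is -x**2*log(4*x**2 + 3)/2 + x**2/2 - 3*log(4*x**2 + 3)/8 + C.
The condition gives C = 5/8 - log(4)/2 - (1/8 - log(4)/2) = 1/2.
So G(x) = -(4*x**2*log(4*x**2 + 3) - 4*x**2 + 3*log(4*x**2 + 3) - 4)/8.
Check: d/dx[-(4*x**2*log(4*x**2 + 3) - 4*x**2 + 3*log(4*x**2 + 3) - 4)/8] = -x*log(4*x**2 + 3) = G'(x).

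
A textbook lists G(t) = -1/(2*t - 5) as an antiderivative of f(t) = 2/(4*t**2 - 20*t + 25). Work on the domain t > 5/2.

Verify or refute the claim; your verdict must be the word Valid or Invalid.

Valid - the claim checks out under differentiation.

d/dt[G] = 2/(4*t**2 - 20*t + 25)
This equals f(t) exactly, so the claim holds.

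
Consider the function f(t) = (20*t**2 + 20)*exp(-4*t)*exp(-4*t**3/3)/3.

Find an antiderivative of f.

The substitution u = -4*t**3/3 - 4*t works: f is exactly (dF/du)*(du/dt) for that inner function.
Check: d/dt[-5*exp(-4*t**3/3 - 4*t)/3] = (20*t**2 + 20)*exp(-4*t)*exp(-4*t**3/3)/3 = f(t).

An antiderivative is F(t) = -5*exp(-4*t**3/3 - 4*t)/3.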